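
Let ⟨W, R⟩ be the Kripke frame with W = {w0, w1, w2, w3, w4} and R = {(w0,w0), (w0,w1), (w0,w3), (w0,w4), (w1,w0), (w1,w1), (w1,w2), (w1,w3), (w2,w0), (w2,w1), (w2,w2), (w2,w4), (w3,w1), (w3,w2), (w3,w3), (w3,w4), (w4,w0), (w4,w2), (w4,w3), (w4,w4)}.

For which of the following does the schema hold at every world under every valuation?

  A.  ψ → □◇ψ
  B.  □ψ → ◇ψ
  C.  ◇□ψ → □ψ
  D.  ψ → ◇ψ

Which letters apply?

R is reflexive: each world relates to itself.
R is not symmetric: w0 R w3 but not w3 R w0.
R is not euclidean: w0 R w1 and w0 R w4 but not w1 R w4.
R is serial: every world has an R-successor.
(A) axiom B: valid iff R is symmetric. R is not symmetric — not valid.
(B) □ψ → ◇ψ is axiom D, which corresponds to seriality. R is serial — valid.
(C) ◇□ψ → □ψ (the dual of axiom 5) characterises the euclidean frames. R is not euclidean — not valid.
(D) ψ → ◇ψ is the dual of axiom T; it is valid on a frame exactly when R is reflexive. R is reflexive, so valid.

B, D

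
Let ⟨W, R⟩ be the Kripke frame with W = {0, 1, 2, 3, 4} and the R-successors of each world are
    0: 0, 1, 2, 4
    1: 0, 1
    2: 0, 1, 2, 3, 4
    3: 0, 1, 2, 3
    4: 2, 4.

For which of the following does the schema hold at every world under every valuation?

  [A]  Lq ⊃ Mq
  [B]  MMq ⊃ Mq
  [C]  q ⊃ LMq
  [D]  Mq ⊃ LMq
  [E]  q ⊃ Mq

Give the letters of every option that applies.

R is reflexive: each world relates to itself.
R is not symmetric: 0 R 4 but not 4 R 0.
R is not transitive: 0 R 2 and 2 R 3 but not 0 R 3.
R is not euclidean: 0 R 1 and 0 R 2 but not 1 R 2.
R is serial: every world has an R-successor.
(A) Lq ⊃ Mq is axiom D, which corresponds to seriality. R is serial — valid.
(B) MMq ⊃ Mq is the dual of axiom 4; it is valid on a frame exactly when R is transitive. R is not transitive, so not valid.
(C) q ⊃ LMq is axiom B; it is valid on a frame exactly when R is symmetric. R is not symmetric, so not valid.
(D) axiom 5: valid iff R is euclidean. R is not euclidean — not valid.
(E) q ⊃ Mq is the dual of axiom T; it is valid on a frame exactly when R is reflexive. R is reflexive, so valid.

A, E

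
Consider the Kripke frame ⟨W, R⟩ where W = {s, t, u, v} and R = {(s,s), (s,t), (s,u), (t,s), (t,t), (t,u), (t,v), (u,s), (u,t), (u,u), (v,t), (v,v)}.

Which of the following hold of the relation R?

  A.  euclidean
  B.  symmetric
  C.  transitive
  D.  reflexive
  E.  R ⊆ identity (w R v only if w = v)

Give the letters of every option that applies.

B, D

(A) not euclidean: t R s and t R v but not s R v.
(B) symmetric: every R-edge is matched by its reverse.
(C) not transitive: s R t and t R v but not s R v.
(D) reflexive: each world relates to itself.
(E) not ⊆ identity: s R t with s ≠ t.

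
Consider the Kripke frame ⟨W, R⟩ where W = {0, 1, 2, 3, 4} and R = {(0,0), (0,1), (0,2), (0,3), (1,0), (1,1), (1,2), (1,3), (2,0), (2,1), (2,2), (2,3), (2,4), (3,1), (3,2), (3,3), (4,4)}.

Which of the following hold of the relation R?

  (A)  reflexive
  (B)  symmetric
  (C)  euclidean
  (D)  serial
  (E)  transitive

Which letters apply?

(A) reflexive: each world relates to itself.
(B) not symmetric: 0 R 3 but not 3 R 0.
(C) not euclidean: 0 R 3 and 0 R 0 but not 3 R 0.
(D) serial: every world has an R-successor.
(E) not transitive: 0 R 2 and 2 R 4 but not 0 R 4.

A, D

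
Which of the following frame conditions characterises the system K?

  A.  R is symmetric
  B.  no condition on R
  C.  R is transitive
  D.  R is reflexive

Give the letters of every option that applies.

B

(A) this class determines KB, not K.
(B) K is sound and complete for exactly this class.
(C) this class determines K4, not K.
(D) this class determines T (= KT), not K.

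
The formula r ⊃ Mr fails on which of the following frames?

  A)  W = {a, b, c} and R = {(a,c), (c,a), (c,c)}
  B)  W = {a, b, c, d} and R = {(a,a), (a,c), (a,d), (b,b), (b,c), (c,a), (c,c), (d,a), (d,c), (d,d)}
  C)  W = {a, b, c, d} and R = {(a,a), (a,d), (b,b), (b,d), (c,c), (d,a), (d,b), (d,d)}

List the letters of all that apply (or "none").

The schema r ⊃ Mr is the dual of axiom T; it is valid on a frame iff R is reflexive.
(A) R is not reflexive (not a R a), so the schema fails here.
(B) R is reflexive (each world relates to itself), so the schema is valid here.
(C) R is reflexive (each world relates to itself), so the schema is valid here.

A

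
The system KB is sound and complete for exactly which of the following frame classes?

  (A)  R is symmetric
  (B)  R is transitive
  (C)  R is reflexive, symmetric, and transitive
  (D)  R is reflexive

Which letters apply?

(A) KB is sound and complete for exactly this class.
(B) this class determines K4, not KB.
(C) this class determines S5, not KB.
(D) this class determines T (= KT), not KB.

A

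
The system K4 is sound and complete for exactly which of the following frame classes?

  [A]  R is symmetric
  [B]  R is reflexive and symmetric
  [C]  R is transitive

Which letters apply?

C

(A) this class determines KB, not K4.
(B) this class determines B (= KTB), not K4.
(C) K4 is sound and complete for exactly this class.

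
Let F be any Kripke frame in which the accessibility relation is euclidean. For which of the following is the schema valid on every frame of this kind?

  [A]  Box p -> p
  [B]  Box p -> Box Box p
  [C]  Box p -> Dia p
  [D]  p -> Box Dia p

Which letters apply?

(A) Box p -> p is axiom T; it is valid on a frame exactly when R is reflexive. Such an R need not be reflexive, so not valid.
(B) Box p -> Box Box p is axiom 4, which corresponds to transitivity. Such an R need not be transitive — not valid.
(C) Box p -> Dia p is axiom D; it is valid on a frame exactly when R is serial. Such an R need not be serial, so not valid.
(D) p -> Box Dia p is axiom B; it is valid on a frame exactly when R is symmetric. Such an R need not be symmetric, so not valid.

none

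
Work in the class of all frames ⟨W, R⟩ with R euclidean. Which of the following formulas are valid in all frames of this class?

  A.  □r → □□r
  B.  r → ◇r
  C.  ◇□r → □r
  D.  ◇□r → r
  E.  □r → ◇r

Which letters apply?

(A) □r → □□r is axiom 4; it is valid on a frame exactly when R is transitive. Such an R need not be transitive, so not valid.
(B) the dual of axiom T: valid iff R is reflexive. Such an R need not be reflexive — not valid.
(C) ◇□r → □r is the dual of axiom 5; it is valid on a frame exactly when R is euclidean. Every such R is euclidean, so valid.
(D) the dual of axiom B: valid iff R is symmetric. Such an R need not be symmetric — not valid.
(E) axiom D: valid iff R is serial. Such an R need not be serial — not valid.

C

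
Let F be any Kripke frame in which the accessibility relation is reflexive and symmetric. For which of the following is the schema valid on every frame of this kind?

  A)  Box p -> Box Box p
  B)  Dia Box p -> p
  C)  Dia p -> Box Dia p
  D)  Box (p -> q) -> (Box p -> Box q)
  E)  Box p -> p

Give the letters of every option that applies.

Reflexive relations are serial.
(A) Box p -> Box Box p is axiom 4, which corresponds to transitivity. Such an R need not be transitive — not valid.
(B) Dia Box p -> p is the dual of axiom B, which corresponds to symmetry. Every such R is symmetric — valid.
(C) axiom 5: valid iff R is euclidean. Such an R need not be euclidean — not valid.
(D) Box (p -> q) -> (Box p -> Box q) is the K axiom; it holds on all frames — valid.
(E) axiom T: valid iff R is reflexive. Every such R is reflexive — valid.

B, D, E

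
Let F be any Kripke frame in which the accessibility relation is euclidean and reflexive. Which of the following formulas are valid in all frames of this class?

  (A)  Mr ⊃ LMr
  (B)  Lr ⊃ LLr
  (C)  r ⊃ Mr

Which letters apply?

A reflexive euclidean relation is also symmetric (from wRw and wRv the euclidean condition gives vRw) and hence transitive; it is an equivalence relation.
(A) Mr ⊃ LMr is axiom 5, which corresponds to the euclidean property. Every such R is euclidean — valid.
(B) Lr ⊃ LLr is axiom 4, which corresponds to transitivity. Every such R is transitive — valid.
(C) the dual of axiom T: valid iff R is reflexive. Every such R is reflexive — valid.

A, B, C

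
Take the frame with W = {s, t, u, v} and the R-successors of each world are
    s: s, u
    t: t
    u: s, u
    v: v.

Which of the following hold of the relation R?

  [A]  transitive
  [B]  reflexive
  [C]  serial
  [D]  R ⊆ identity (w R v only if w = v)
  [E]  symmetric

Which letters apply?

(A) transitive: R is closed under composition.
(B) reflexive: each world relates to itself.
(C) serial: every world has an R-successor.
(D) not ⊆ identity: s R u with s ≠ u.
(E) symmetric: every R-edge is matched by its reverse.

A, B, C, E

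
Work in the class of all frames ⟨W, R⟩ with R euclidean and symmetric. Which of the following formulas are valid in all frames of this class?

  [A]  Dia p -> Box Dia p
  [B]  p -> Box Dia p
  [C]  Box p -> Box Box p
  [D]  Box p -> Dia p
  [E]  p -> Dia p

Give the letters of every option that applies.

A symmetric euclidean relation is transitive (uRv and vRw give vRu by symmetry, then uRw by the euclidean condition, applied at v).
(A) Dia p -> Box Dia p (axiom 5) characterises the euclidean frames. Every such R is euclidean — valid.
(B) p -> Box Dia p is axiom B, which corresponds to symmetry. Every such R is symmetric — valid.
(C) axiom 4: valid iff R is transitive. Every such R is transitive — valid.
(D) Box p -> Dia p is axiom D, which corresponds to seriality. Such an R need not be serial — not valid.
(E) p -> Dia p (the dual of axiom T) characterises the reflexive frames. Such an R need not be reflexive — not valid.

A, B, C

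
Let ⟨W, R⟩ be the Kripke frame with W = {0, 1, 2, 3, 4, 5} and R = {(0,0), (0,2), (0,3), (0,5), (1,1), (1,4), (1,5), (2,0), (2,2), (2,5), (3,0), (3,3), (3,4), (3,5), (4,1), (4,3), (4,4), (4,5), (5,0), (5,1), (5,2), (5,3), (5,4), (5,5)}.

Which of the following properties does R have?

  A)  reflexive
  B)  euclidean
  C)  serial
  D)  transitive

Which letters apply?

(A) reflexive: each world relates to itself.
(B) not euclidean: 0 R 2 and 0 R 3 but not 2 R 3.
(C) serial: every world has an R-successor.
(D) not transitive: 0 R 3 and 3 R 4 but not 0 R 4.

A, C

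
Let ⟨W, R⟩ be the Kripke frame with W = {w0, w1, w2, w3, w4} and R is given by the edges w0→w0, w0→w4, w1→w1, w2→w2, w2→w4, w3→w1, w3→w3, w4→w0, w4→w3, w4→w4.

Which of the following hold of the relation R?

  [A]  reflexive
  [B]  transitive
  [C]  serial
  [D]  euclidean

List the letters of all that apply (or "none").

(A) reflexive: each world relates to itself.
(B) not transitive: w0 R w4 and w4 R w3 but not w0 R w3.
(C) serial: every world has an R-successor.
(D) not euclidean: w2 R w4 and w2 R w2 but not w4 R w2.

A, C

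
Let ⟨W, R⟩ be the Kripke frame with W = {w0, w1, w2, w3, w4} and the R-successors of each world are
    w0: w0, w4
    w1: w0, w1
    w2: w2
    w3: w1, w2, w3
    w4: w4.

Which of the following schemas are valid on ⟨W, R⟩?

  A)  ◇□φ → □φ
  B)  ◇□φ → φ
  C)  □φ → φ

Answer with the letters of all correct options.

C

R is reflexive: each world relates to itself.
R is not symmetric: w0 R w4 but not w4 R w0.
R is not euclidean: w0 R w4 and w0 R w0 but not w4 R w0.
(A) the dual of axiom 5: valid iff R is euclidean. R is not euclidean — not valid.
(B) ◇□φ → φ is the dual of axiom B; it is valid on a frame exactly when R is symmetric. R is not symmetric, so not valid.
(C) □φ → φ is axiom T, which corresponds to reflexivity. R is reflexive — valid.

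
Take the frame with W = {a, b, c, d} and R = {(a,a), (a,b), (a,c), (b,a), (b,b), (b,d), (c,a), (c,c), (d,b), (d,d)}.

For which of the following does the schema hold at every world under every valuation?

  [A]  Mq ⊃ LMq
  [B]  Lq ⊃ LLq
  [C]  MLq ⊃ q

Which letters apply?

R is symmetric: every R-edge is matched by its reverse.
R is not transitive: a R b and b R d but not a R d.
R is not euclidean: a R b and a R c but not b R c.
(A) Mq ⊃ LMq is axiom 5; it is valid on a frame exactly when R is euclidean. R is not euclidean, so not valid.
(B) axiom 4: valid iff R is transitive. R is not transitive — not valid.
(C) the dual of axiom B: valid iff R is symmetric. R is symmetric — valid.

C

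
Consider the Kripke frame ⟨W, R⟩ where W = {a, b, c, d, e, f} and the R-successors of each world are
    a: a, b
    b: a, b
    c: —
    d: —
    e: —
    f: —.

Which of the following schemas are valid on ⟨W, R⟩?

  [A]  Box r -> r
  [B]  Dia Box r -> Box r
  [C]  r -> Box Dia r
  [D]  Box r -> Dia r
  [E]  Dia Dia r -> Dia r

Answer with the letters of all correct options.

B, C, E

R is not reflexive: not c R c.
R is symmetric: every R-edge is matched by its reverse.
R is transitive: R is closed under composition.
R is euclidean: any two R-successors of the same world are R-related.
R is not serial: c has no R-successor.
(A) axiom T: valid iff R is reflexive. R is not reflexive — not valid.
(B) Dia Box r -> Box r is the dual of axiom 5, which corresponds to the euclidean property. R is euclidean — valid.
(C) r -> Box Dia r is axiom B; it is valid on a frame exactly when R is symmetric. R is symmetric, so valid.
(D) Box r -> Dia r is axiom D, which corresponds to seriality. R is not serial — not valid.
(E) Dia Dia r -> Dia r is the dual of axiom 4, which corresponds to transitivity. R is transitive — valid.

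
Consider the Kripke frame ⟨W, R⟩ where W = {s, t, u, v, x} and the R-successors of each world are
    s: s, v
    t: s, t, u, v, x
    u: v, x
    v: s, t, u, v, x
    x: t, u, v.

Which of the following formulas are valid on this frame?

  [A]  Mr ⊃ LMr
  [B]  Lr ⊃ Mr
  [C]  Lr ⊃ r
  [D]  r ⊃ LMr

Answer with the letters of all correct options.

B

R is not reflexive: not u R u.
R is not symmetric: t R s but not s R t.
R is not euclidean: t R s and t R t but not s R t.
R is serial: every world has an R-successor.
(A) Mr ⊃ LMr is axiom 5, which corresponds to the euclidean property. R is not euclidean — not valid.
(B) Lr ⊃ Mr is axiom D, which corresponds to seriality. R is serial — valid.
(C) Lr ⊃ r is axiom T, which corresponds to reflexivity. R is not reflexive — not valid.
(D) r ⊃ LMr is axiom B, which corresponds to symmetry. R is not symmetric — not valid.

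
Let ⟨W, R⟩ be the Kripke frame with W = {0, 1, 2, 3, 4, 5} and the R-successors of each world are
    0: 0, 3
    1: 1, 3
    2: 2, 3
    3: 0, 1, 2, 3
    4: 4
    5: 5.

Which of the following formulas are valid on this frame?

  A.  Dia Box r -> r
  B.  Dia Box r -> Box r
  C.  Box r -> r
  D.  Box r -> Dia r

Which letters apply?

R is reflexive: each world relates to itself.
R is symmetric: every R-edge is matched by its reverse.
R is not euclidean: 3 R 0 and 3 R 1 but not 0 R 1.
R is serial: every world has an R-successor.
(A) Dia Box r -> r is the dual of axiom B, which corresponds to symmetry. R is symmetric — valid.
(B) Dia Box r -> Box r is the dual of axiom 5, which corresponds to the euclidean property. R is not euclidean — not valid.
(C) axiom T: valid iff R is reflexive. R is reflexive — valid.
(D) Box r -> Dia r is axiom D, which corresponds to seriality. R is serial — valid.

A, C, D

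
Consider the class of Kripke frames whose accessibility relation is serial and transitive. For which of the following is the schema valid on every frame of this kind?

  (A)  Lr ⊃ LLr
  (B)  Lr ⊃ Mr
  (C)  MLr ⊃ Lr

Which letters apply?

(A) Lr ⊃ LLr (axiom 4) characterises the transitive frames. Every such R is transitive — valid.
(B) Lr ⊃ Mr (axiom D) characterises the serial frames. Every such R is serial — valid.
(C) MLr ⊃ Lr is the dual of axiom 5; it is valid on a frame exactly when R is euclidean. Such an R need not be euclidean, so not valid.

A, B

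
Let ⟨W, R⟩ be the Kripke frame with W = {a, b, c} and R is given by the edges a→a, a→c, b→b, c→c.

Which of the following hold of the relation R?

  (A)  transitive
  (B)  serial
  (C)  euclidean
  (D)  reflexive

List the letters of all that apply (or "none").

(A) transitive: R is closed under composition.
(B) serial: every world has an R-successor.
(C) not euclidean: a R c and a R a but not c R a.
(D) reflexive: each world relates to itself.

A, B, D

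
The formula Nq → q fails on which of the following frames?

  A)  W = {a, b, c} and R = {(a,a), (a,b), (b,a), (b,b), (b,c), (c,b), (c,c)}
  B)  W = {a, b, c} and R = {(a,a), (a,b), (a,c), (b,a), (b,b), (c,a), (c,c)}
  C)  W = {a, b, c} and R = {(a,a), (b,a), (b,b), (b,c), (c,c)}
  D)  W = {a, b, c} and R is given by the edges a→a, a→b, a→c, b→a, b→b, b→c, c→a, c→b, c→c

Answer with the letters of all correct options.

none

The schema Nq → q is axiom T; it is valid on a frame iff R is reflexive.
(A) R is reflexive (each world relates to itself), so the schema is valid here.
(B) R is reflexive (each world relates to itself), so the schema is valid here.
(C) R is reflexive (each world relates to itself), so the schema is valid here.
(D) R is reflexive (each world relates to itself), so the schema is valid here.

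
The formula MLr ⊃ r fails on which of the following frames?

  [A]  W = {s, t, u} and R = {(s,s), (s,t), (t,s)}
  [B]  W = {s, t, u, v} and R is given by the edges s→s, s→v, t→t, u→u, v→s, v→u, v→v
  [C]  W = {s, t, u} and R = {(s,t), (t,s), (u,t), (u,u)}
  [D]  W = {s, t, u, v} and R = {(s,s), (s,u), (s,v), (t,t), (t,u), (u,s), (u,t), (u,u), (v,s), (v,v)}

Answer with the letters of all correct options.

B, C

The schema MLr ⊃ r is the dual of axiom B; it is valid on a frame iff R is symmetric.
(A) R is symmetric (every R-edge is matched by its reverse), so the schema is valid here.
(B) R is not symmetric (v R u but not u R v), so the schema fails here.
(C) R is not symmetric (u R t but not t R u), so the schema fails here.
(D) R is symmetric (every R-edge is matched by its reverse), so the schema is valid here.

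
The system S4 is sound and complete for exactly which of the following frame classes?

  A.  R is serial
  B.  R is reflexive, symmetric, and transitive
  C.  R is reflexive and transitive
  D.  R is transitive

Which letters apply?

(A) this class determines D, not S4.
(B) this class determines S5, not S4.
(C) S4 is sound and complete for exactly this class.
(D) this class determines K4, not S4.

C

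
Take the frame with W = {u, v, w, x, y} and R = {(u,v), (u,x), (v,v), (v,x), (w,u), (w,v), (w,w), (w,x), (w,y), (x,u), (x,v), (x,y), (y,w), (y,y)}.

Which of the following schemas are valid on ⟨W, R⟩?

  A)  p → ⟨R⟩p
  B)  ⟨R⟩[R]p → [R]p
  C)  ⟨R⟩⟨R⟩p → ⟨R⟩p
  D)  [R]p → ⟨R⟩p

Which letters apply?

R is not reflexive: not u R u.
R is not transitive: u R x and x R u but not u R u.
R is not euclidean: w R u and w R w but not u R w.
R is serial: every world has an R-successor.
(A) p → ⟨R⟩p (the dual of axiom T) characterises the reflexive frames. R is not reflexive — not valid.
(B) ⟨R⟩[R]p → [R]p (the dual of axiom 5) characterises the euclidean frames. R is not euclidean — not valid.
(C) the dual of axiom 4: valid iff R is transitive. R is not transitive — not valid.
(D) [R]p → ⟨R⟩p is axiom D, which corresponds to seriality. R is serial — valid.

D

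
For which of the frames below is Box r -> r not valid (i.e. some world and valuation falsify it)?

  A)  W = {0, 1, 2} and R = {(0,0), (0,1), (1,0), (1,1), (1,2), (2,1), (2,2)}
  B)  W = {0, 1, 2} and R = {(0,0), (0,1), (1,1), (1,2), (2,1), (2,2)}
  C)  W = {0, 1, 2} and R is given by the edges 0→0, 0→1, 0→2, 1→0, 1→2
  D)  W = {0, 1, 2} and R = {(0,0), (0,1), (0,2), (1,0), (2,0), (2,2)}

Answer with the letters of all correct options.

C, D

The schema Box r -> r is axiom T; it is valid on a frame iff R is reflexive.
(A) R is reflexive (each world relates to itself), so the schema is valid here.
(B) R is reflexive (each world relates to itself), so the schema is valid here.
(C) R is not reflexive (not 1 R 1), so the schema fails here.
(D) R is not reflexive (not 1 R 1), so the schema fails here.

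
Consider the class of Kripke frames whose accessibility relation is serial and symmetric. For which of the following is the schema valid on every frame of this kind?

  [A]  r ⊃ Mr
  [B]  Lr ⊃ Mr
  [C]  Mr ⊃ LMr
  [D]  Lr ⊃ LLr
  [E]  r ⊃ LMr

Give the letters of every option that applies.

B, E

(A) r ⊃ Mr (the dual of axiom T) characterises the reflexive frames. Such an R need not be reflexive — not valid.
(B) axiom D: valid iff R is serial. Every such R is serial — valid.
(C) Mr ⊃ LMr is axiom 5, which corresponds to the euclidean property. Such an R need not be euclidean — not valid.
(D) axiom 4: valid iff R is transitive. Such an R need not be transitive — not valid.
(E) r ⊃ LMr is axiom B, which corresponds to symmetry. Every such R is symmetric — valid.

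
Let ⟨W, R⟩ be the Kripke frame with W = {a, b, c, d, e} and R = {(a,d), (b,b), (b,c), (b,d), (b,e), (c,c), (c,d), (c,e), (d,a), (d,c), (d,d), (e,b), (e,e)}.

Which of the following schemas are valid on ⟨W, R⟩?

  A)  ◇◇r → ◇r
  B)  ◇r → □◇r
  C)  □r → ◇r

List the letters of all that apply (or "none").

R is not transitive: a R d and d R a but not a R a.
R is not euclidean: b R c and b R b but not c R b.
R is serial: every world has an R-successor.
(A) ◇◇r → ◇r is the dual of axiom 4, which corresponds to transitivity. R is not transitive — not valid.
(B) axiom 5: valid iff R is euclidean. R is not euclidean — not valid.
(C) □r → ◇r (axiom D) characterises the serial frames. R is serial — valid.

C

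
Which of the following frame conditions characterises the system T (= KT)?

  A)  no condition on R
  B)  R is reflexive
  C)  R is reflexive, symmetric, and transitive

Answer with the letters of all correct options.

B

(A) this class determines K, not T (= KT).
(B) T (= KT) is sound and complete for exactly this class.
(C) this class determines S5, not T (= KT).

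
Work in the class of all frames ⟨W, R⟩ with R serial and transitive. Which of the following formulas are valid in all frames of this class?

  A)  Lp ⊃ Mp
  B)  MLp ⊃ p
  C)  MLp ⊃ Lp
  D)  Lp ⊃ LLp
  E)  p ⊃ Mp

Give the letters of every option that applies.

(A) Lp ⊃ Mp is axiom D; it is valid on a frame exactly when R is serial. Every such R is serial, so valid.
(B) MLp ⊃ p is the dual of axiom B; it is valid on a frame exactly when R is symmetric. Such an R need not be symmetric, so not valid.
(C) MLp ⊃ Lp is the dual of axiom 5, which corresponds to the euclidean property. Such an R need not be euclidean — not valid.
(D) axiom 4: valid iff R is transitive. Every such R is transitive — valid.
(E) the dual of axiom T: valid iff R is reflexive. Such an R need not be reflexive — not valid.

A, D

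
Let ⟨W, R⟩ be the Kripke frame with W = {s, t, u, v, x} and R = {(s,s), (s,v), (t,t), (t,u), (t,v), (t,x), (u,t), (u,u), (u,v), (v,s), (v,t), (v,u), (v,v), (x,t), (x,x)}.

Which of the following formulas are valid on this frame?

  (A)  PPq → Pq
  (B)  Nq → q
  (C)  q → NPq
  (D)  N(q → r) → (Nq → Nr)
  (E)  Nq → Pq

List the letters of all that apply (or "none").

B, C, D, E

R is reflexive: each world relates to itself.
R is symmetric: every R-edge is matched by its reverse.
R is not transitive: s R v and v R t but not s R t.
R is serial: every world has an R-successor.
(A) PPq → Pq (the dual of axiom 4) characterises the transitive frames. R is not transitive — not valid.
(B) Nq → q is axiom T, which corresponds to reflexivity. R is reflexive — valid.
(C) q → NPq (axiom B) characterises the symmetric frames. R is symmetric — valid.
(D) N(q → r) → (Nq → Nr) is the K axiom; it holds on all frames — valid.
(E) Nq → Pq is axiom D, which corresponds to seriality. R is serial — valid.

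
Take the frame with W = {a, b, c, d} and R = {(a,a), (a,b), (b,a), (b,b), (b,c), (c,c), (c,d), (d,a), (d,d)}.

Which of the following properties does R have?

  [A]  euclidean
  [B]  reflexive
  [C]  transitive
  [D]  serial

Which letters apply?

B, D

(A) not euclidean: b R a and b R c but not a R c.
(B) reflexive: each world relates to itself.
(C) not transitive: a R b and b R c but not a R c.
(D) serial: every world has an R-successor.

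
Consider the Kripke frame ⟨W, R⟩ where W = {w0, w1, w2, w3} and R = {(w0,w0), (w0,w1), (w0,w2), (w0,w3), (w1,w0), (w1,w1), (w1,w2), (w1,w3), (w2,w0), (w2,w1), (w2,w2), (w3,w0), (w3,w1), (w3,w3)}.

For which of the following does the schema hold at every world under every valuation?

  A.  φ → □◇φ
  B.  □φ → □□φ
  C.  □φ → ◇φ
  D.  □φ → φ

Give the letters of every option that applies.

A, C, D

R is reflexive: each world relates to itself.
R is symmetric: every R-edge is matched by its reverse.
R is not transitive: w2 R w0 and w0 R w3 but not w2 R w3.
R is serial: every world has an R-successor.
(A) φ → □◇φ (axiom B) characterises the symmetric frames. R is symmetric — valid.
(B) axiom 4: valid iff R is transitive. R is not transitive — not valid.
(C) □φ → ◇φ is axiom D, which corresponds to seriality. R is serial — valid.
(D) □φ → φ (axiom T) characterises the reflexive frames. R is reflexive — valid.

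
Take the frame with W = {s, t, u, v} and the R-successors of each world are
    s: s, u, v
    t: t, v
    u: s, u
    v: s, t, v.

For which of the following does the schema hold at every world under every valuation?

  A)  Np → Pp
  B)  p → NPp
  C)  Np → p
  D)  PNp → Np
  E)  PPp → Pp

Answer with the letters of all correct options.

R is reflexive: each world relates to itself.
R is symmetric: every R-edge is matched by its reverse.
R is not transitive: s R v and v R t but not s R t.
R is not euclidean: s R u and s R v but not u R v.
R is serial: every world has an R-successor.
(A) Np → Pp is axiom D, which corresponds to seriality. R is serial — valid.
(B) axiom B: valid iff R is symmetric. R is symmetric — valid.
(C) Np → p is axiom T, which corresponds to reflexivity. R is reflexive — valid.
(D) PNp → Np is the dual of axiom 5, which corresponds to the euclidean property. R is not euclidean — not valid.
(E) PPp → Pp is the dual of axiom 4; it is valid on a frame exactly when R is transitive. R is not transitive, so not valid.

A, B, C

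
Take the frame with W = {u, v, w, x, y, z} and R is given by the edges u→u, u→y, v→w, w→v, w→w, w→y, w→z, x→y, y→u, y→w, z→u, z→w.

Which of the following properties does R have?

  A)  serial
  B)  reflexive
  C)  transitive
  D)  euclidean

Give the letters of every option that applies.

(A) serial: every world has an R-successor.
(B) not reflexive: not v R v.
(C) not transitive: u R y and y R w but not u R w.
(D) not euclidean: w R v and w R y but not v R y.

A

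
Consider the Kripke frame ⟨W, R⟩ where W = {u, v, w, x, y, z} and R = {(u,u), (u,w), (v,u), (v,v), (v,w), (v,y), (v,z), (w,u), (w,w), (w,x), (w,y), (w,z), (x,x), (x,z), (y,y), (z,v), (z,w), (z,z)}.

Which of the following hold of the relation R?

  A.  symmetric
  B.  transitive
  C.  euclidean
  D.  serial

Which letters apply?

(A) not symmetric: v R u but not u R v.
(B) not transitive: u R w and w R x but not u R x.
(C) not euclidean: v R u and v R v but not u R v.
(D) serial: every world has an R-successor.

D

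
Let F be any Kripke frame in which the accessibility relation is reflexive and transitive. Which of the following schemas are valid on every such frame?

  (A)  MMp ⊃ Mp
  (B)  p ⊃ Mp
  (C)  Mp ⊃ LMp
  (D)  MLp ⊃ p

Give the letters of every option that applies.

Reflexive relations are serial.
(A) MMp ⊃ Mp (the dual of axiom 4) characterises the transitive frames. Every such R is transitive — valid.
(B) p ⊃ Mp is the dual of axiom T; it is valid on a frame exactly when R is reflexive. Every such R is reflexive, so valid.
(C) Mp ⊃ LMp is axiom 5; it is valid on a frame exactly when R is euclidean. Such an R need not be euclidean, so not valid.
(D) MLp ⊃ p (the dual of axiom B) characterises the symmetric frames. Such an R need not be symmetric — not valid.

A, B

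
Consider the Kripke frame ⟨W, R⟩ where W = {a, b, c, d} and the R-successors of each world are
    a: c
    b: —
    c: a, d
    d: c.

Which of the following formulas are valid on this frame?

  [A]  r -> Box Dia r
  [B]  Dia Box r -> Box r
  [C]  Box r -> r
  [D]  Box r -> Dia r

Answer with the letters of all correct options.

A

R is not reflexive: not a R a.
R is symmetric: every R-edge is matched by its reverse.
R is not euclidean: c R a and c R d but not a R d.
R is not serial: b has no R-successor.
(A) axiom B: valid iff R is symmetric. R is symmetric — valid.
(B) Dia Box r -> Box r is the dual of axiom 5; it is valid on a frame exactly when R is euclidean. R is not euclidean, so not valid.
(C) axiom T: valid iff R is reflexive. R is not reflexive — not valid.
(D) Box r -> Dia r is axiom D, which corresponds to seriality. R is not serial — not valid.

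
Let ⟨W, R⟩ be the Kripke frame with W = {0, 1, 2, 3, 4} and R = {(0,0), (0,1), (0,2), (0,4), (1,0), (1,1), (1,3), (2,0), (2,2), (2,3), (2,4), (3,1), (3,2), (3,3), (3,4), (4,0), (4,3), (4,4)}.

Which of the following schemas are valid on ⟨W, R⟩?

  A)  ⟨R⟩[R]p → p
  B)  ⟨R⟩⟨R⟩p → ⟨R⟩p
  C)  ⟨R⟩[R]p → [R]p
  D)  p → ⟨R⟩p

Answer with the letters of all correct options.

R is reflexive: each world relates to itself.
R is not symmetric: 2 R 4 but not 4 R 2.
R is not transitive: 0 R 1 and 1 R 3 but not 0 R 3.
R is not euclidean: 0 R 1 and 0 R 2 but not 1 R 2.
(A) the dual of axiom B: valid iff R is symmetric. R is not symmetric — not valid.
(B) the dual of axiom 4: valid iff R is transitive. R is not transitive — not valid.
(C) ⟨R⟩[R]p → [R]p (the dual of axiom 5) characterises the euclidean frames. R is not euclidean — not valid.
(D) p → ⟨R⟩p (the dual of axiom T) characterises the reflexive frames. R is reflexive — valid.

D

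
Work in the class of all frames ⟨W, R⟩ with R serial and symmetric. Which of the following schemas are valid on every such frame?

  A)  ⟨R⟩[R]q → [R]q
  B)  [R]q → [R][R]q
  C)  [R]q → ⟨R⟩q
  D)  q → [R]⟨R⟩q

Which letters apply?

(A) ⟨R⟩[R]q → [R]q (the dual of axiom 5) characterises the euclidean frames. Such an R need not be euclidean — not valid.
(B) [R]q → [R][R]q is axiom 4, which corresponds to transitivity. Such an R need not be transitive — not valid.
(C) axiom D: valid iff R is serial. Every such R is serial — valid.
(D) q → [R]⟨R⟩q is axiom B; it is valid on a frame exactly when R is symmetric. Every such R is symmetric, so valid.

C, D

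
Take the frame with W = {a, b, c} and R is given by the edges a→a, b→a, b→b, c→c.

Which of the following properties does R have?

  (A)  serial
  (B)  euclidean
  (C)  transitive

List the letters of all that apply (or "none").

A, C

(A) serial: every world has an R-successor.
(B) not euclidean: b R a and b R b but not a R b.
(C) transitive: R is closed under composition.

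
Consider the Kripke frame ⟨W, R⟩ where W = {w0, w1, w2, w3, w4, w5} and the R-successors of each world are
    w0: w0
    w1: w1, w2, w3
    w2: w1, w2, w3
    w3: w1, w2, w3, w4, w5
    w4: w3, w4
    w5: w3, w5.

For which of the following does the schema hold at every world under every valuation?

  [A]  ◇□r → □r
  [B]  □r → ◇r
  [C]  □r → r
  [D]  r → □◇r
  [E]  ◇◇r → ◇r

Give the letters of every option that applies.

R is reflexive: each world relates to itself.
R is symmetric: every R-edge is matched by its reverse.
R is not transitive: w1 R w3 and w3 R w4 but not w1 R w4.
R is not euclidean: w3 R w1 and w3 R w4 but not w1 R w4.
R is serial: every world has an R-successor.
(A) the dual of axiom 5: valid iff R is euclidean. R is not euclidean — not valid.
(B) □r → ◇r is axiom D, which corresponds to seriality. R is serial — valid.
(C) axiom T: valid iff R is reflexive. R is reflexive — valid.
(D) r → □◇r is axiom B; it is valid on a frame exactly when R is symmetric. R is symmetric, so valid.
(E) ◇◇r → ◇r is the dual of axiom 4; it is valid on a frame exactly when R is transitive. R is not transitive, so not valid.

B, C, D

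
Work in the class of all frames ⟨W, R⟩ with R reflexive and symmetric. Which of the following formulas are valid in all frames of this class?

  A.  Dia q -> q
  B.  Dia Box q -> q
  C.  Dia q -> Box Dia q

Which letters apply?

Reflexive relations are serial.
(A) Dia q -> q (the converse of T) corresponds to R being a subset of the identity. Such an R need not be a subset of the identity, so not valid.
(B) Dia Box q -> q is the dual of axiom B; it is valid on a frame exactly when R is symmetric. Every such R is symmetric, so valid.
(C) Dia q -> Box Dia q (axiom 5) characterises the euclidean frames. Such an R need not be euclidean — not valid.

B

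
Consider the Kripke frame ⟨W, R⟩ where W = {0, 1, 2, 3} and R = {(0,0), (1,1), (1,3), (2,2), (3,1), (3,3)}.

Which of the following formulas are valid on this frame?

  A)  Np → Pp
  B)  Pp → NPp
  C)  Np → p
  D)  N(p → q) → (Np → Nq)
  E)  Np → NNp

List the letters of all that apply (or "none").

R is reflexive: each world relates to itself.
R is transitive: R is closed under composition.
R is euclidean: any two R-successors of the same world are R-related.
R is serial: every world has an R-successor.
(A) Np → Pp is axiom D, which corresponds to seriality. R is serial — valid.
(B) Pp → NPp is axiom 5, which corresponds to the euclidean property. R is euclidean — valid.
(C) Np → p is axiom T; it is valid on a frame exactly when R is reflexive. R is reflexive, so valid.
(D) N(p → q) → (Np → Nq) is the K axiom; it holds on all frames — valid.
(E) Np → NNp is axiom 4, which corresponds to transitivity. R is transitive — valid.

A, B, C, D, E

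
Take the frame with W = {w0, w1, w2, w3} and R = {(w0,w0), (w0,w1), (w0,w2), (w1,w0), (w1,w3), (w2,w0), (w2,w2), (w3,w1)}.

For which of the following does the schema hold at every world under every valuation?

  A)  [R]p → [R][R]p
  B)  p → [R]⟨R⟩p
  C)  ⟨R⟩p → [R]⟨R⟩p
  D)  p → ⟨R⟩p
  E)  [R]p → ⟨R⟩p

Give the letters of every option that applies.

B, E

R is not reflexive: not w1 R w1.
R is symmetric: every R-edge is matched by its reverse.
R is not transitive: w0 R w1 and w1 R w3 but not w0 R w3.
R is not euclidean: w0 R w1 and w0 R w2 but not w1 R w2.
R is serial: every world has an R-successor.
(A) axiom 4: valid iff R is transitive. R is not transitive — not valid.
(B) p → [R]⟨R⟩p (axiom B) characterises the symmetric frames. R is symmetric — valid.
(C) ⟨R⟩p → [R]⟨R⟩p is axiom 5, which corresponds to the euclidean property. R is not euclidean — not valid.
(D) the dual of axiom T: valid iff R is reflexive. R is not reflexive — not valid.
(E) [R]p → ⟨R⟩p is axiom D; it is valid on a frame exactly when R is serial. R is serial, so valid.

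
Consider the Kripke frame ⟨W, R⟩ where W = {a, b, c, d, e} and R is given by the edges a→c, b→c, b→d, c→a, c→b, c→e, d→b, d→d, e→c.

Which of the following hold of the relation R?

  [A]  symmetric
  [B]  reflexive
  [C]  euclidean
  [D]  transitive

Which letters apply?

A

(A) symmetric: every R-edge is matched by its reverse.
(B) not reflexive: not a R a.
(C) not euclidean: b R c and b R d but not c R d.
(D) not transitive: a R c and c R a but not a R a.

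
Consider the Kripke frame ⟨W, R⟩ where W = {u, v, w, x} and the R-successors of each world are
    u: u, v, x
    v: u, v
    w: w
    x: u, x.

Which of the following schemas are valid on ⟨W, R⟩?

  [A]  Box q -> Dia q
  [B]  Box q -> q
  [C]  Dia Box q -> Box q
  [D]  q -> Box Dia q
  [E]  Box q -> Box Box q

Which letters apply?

A, B, D

R is reflexive: each world relates to itself.
R is symmetric: every R-edge is matched by its reverse.
R is not transitive: v R u and u R x but not v R x.
R is not euclidean: u R v and u R x but not v R x.
R is serial: every world has an R-successor.
(A) Box q -> Dia q (axiom D) characterises the serial frames. R is serial — valid.
(B) Box q -> q is axiom T, which corresponds to reflexivity. R is reflexive — valid.
(C) Dia Box q -> Box q is the dual of axiom 5; it is valid on a frame exactly when R is euclidean. R is not euclidean, so not valid.
(D) axiom B: valid iff R is symmetric. R is symmetric — valid.
(E) Box q -> Box Box q (axiom 4) characterises the transitive frames. R is not transitive — not valid.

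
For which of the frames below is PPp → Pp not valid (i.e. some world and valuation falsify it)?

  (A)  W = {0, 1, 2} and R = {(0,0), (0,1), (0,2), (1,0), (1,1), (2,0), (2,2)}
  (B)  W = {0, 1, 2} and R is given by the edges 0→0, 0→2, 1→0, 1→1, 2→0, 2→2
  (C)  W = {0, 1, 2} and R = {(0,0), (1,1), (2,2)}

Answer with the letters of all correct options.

A, B

The schema PPp → Pp is the dual of axiom 4; it is valid on a frame iff R is transitive.
(A) R is not transitive (1 R 0 and 0 R 2 but not 1 R 2), so the schema fails here.
(B) R is not transitive (1 R 0 and 0 R 2 but not 1 R 2), so the schema fails here.
(C) R is transitive (R is closed under composition), so the schema is valid here.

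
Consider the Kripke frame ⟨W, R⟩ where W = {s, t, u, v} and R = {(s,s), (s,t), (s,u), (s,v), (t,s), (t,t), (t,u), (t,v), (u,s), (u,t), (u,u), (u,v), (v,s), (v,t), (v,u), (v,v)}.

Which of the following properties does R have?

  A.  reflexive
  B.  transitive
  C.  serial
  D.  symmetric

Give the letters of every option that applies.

A, B, C, D

(A) reflexive: each world relates to itself.
(B) transitive: R is closed under composition.
(C) serial: every world has an R-successor.
(D) symmetric: every R-edge is matched by its reverse.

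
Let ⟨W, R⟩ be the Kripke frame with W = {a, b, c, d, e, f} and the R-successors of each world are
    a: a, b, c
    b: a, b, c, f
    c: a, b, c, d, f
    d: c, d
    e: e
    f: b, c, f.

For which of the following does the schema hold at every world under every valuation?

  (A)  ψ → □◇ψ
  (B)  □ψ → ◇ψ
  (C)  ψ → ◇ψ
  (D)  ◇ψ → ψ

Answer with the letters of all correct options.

R is reflexive: each world relates to itself.
R is symmetric: every R-edge is matched by its reverse.
R is serial: every world has an R-successor.
R is not a subset of the identity: a R b with a ≠ b.
(A) axiom B: valid iff R is symmetric. R is symmetric — valid.
(B) axiom D: valid iff R is serial. R is serial — valid.
(C) the dual of axiom T: valid iff R is reflexive. R is reflexive — valid.
(D) ◇ψ → ψ is valid only on frames where every R-edge is a self-loop. Here R ⊄ identity — not valid.

A, B, C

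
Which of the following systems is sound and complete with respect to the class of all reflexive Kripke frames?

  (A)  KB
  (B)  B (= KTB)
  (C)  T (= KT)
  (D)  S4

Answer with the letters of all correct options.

(A) KB is determined by the class of symmetric frames.
(B) B (= KTB) is determined by the class of reflexive and symmetric frames.
(C) T (= KT) is determined by exactly this class.
(D) S4 is determined by the class of reflexive and transitive frames.

C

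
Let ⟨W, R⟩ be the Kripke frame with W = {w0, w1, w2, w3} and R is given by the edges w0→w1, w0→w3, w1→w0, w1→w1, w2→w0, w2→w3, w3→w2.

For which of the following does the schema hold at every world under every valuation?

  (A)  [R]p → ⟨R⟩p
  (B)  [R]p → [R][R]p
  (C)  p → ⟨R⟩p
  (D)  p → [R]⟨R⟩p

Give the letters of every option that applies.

A

R is not reflexive: not w0 R w0.
R is not symmetric: w0 R w3 but not w3 R w0.
R is not transitive: w0 R w1 and w1 R w0 but not w0 R w0.
R is serial: every world has an R-successor.
(A) axiom D: valid iff R is serial. R is serial — valid.
(B) [R]p → [R][R]p (axiom 4) characterises the transitive frames. R is not transitive — not valid.
(C) p → ⟨R⟩p is the dual of axiom T, which corresponds to reflexivity. R is not reflexive — not valid.
(D) p → [R]⟨R⟩p is axiom B, which corresponds to symmetry. R is not symmetric — not valid.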